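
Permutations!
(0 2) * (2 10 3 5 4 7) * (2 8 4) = [10, 1, 0, 5, 7, 2, 6, 8, 4, 9, 3] = (0 10 3 5 2)(4 7 8)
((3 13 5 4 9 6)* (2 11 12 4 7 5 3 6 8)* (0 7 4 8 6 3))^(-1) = (0 13 3 6 9 4 5 7)(2 8 12 11) = [13, 1, 8, 6, 5, 7, 9, 0, 12, 4, 10, 2, 11, 3]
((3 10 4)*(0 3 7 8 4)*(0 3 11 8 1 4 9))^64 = (11)(1 4 7) = [0, 4, 2, 3, 7, 5, 6, 1, 8, 9, 10, 11]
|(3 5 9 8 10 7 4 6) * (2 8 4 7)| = |(2 8 10)(3 5 9 4 6)| = 15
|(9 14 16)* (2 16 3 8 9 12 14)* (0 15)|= |(0 15)(2 16 12 14 3 8 9)|= 14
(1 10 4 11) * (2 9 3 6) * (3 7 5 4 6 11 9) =(1 10 6 2 3 11)(4 9 7 5) =[0, 10, 3, 11, 9, 4, 2, 5, 8, 7, 6, 1]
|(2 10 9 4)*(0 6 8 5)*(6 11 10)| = |(0 11 10 9 4 2 6 8 5)| = 9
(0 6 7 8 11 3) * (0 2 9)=(0 6 7 8 11 3 2 9)=[6, 1, 9, 2, 4, 5, 7, 8, 11, 0, 10, 3]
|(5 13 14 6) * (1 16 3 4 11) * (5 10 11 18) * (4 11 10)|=|(1 16 3 11)(4 18 5 13 14 6)|=12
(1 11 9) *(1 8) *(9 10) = [0, 11, 2, 3, 4, 5, 6, 7, 1, 8, 9, 10] = (1 11 10 9 8)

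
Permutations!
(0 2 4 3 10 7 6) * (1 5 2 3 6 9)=(0 3 10 7 9 1 5 2 4 6)=[3, 5, 4, 10, 6, 2, 0, 9, 8, 1, 7]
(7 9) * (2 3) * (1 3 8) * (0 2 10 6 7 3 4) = (0 2 8 1 4)(3 10 6 7 9) = [2, 4, 8, 10, 0, 5, 7, 9, 1, 3, 6]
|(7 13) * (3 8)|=|(3 8)(7 13)|=2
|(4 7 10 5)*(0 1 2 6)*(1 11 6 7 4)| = 15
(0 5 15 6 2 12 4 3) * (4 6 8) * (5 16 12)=(0 16 12 6 2 5 15 8 4 3)=[16, 1, 5, 0, 3, 15, 2, 7, 4, 9, 10, 11, 6, 13, 14, 8, 12]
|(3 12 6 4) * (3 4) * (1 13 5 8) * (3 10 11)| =20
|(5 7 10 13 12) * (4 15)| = 10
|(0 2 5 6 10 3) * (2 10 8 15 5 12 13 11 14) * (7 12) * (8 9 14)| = 33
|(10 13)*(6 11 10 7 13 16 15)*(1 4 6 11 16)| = 14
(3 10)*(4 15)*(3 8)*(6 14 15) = (3 10 8)(4 6 14 15) = [0, 1, 2, 10, 6, 5, 14, 7, 3, 9, 8, 11, 12, 13, 15, 4]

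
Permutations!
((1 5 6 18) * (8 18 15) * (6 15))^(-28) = (1 15 18 5 8) = [0, 15, 2, 3, 4, 8, 6, 7, 1, 9, 10, 11, 12, 13, 14, 18, 16, 17, 5]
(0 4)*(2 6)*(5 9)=[4, 1, 6, 3, 0, 9, 2, 7, 8, 5]=(0 4)(2 6)(5 9)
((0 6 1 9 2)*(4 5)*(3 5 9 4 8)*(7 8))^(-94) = (0 1 9)(2 6 4)(3 7)(5 8) = [1, 9, 6, 7, 2, 8, 4, 3, 5, 0]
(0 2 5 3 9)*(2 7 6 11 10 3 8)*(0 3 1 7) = (1 7 6 11 10)(2 5 8)(3 9) = [0, 7, 5, 9, 4, 8, 11, 6, 2, 3, 1, 10]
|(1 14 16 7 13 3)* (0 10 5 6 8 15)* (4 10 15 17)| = 6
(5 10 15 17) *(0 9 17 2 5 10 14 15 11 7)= (0 9 17 10 11 7)(2 5 14 15)= [9, 1, 5, 3, 4, 14, 6, 0, 8, 17, 11, 7, 12, 13, 15, 2, 16, 10]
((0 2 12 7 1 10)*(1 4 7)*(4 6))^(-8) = (0 12 10 2 1)(4 7 6) = [12, 0, 1, 3, 7, 5, 4, 6, 8, 9, 2, 11, 10]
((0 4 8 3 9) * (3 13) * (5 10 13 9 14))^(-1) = (0 9 8 4)(3 13 10 5 14) = [9, 1, 2, 13, 0, 14, 6, 7, 4, 8, 5, 11, 12, 10, 3]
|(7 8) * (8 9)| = 3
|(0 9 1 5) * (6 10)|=|(0 9 1 5)(6 10)|=4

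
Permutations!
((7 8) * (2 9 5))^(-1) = (2 5 9)(7 8) = [0, 1, 5, 3, 4, 9, 6, 8, 7, 2]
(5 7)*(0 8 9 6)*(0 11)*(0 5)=(0 8 9 6 11 5 7)=[8, 1, 2, 3, 4, 7, 11, 0, 9, 6, 10, 5]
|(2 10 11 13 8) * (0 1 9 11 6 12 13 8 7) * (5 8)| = 12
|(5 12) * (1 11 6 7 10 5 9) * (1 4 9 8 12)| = 6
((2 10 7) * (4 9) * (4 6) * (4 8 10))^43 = (2 4 9 6 8 10 7) = [0, 1, 4, 3, 9, 5, 8, 2, 10, 6, 7]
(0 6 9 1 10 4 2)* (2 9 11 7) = (0 6 11 7 2)(1 10 4 9) = [6, 10, 0, 3, 9, 5, 11, 2, 8, 1, 4, 7]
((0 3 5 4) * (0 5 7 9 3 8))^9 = (9)(0 8)(4 5) = [8, 1, 2, 3, 5, 4, 6, 7, 0, 9]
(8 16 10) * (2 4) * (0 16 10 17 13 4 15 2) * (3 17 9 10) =(0 16 9 10 8 3 17 13 4)(2 15) =[16, 1, 15, 17, 0, 5, 6, 7, 3, 10, 8, 11, 12, 4, 14, 2, 9, 13]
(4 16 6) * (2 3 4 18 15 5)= (2 3 4 16 6 18 15 5)= [0, 1, 3, 4, 16, 2, 18, 7, 8, 9, 10, 11, 12, 13, 14, 5, 6, 17, 15]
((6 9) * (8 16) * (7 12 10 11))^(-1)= (6 9)(7 11 10 12)(8 16)= [0, 1, 2, 3, 4, 5, 9, 11, 16, 6, 12, 10, 7, 13, 14, 15, 8]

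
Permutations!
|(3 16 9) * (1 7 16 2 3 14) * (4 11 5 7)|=|(1 4 11 5 7 16 9 14)(2 3)|=8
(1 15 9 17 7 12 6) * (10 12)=(1 15 9 17 7 10 12 6)=[0, 15, 2, 3, 4, 5, 1, 10, 8, 17, 12, 11, 6, 13, 14, 9, 16, 7]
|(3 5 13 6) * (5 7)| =5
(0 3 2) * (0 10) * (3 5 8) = [5, 1, 10, 2, 4, 8, 6, 7, 3, 9, 0] = (0 5 8 3 2 10)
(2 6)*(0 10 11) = (0 10 11)(2 6) = [10, 1, 6, 3, 4, 5, 2, 7, 8, 9, 11, 0]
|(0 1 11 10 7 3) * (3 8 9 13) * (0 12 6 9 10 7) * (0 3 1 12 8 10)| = 11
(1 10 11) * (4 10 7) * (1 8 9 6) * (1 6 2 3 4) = (1 7)(2 3 4 10 11 8 9) = [0, 7, 3, 4, 10, 5, 6, 1, 9, 2, 11, 8]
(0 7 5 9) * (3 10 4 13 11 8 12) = (0 7 5 9)(3 10 4 13 11 8 12) = [7, 1, 2, 10, 13, 9, 6, 5, 12, 0, 4, 8, 3, 11]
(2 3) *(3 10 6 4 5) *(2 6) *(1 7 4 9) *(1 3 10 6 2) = (1 7 4 5 10)(2 6 9 3) = [0, 7, 6, 2, 5, 10, 9, 4, 8, 3, 1]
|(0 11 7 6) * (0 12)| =5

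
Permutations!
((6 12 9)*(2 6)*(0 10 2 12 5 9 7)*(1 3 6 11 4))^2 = (0 2 4 3 5 12)(1 6 9 7 10 11) = [2, 6, 4, 5, 3, 12, 9, 10, 8, 7, 11, 1, 0]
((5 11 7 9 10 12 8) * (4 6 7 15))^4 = (4 10 11 7 8)(5 6 12 15 9) = [0, 1, 2, 3, 10, 6, 12, 8, 4, 5, 11, 7, 15, 13, 14, 9]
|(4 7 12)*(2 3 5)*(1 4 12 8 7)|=|(12)(1 4)(2 3 5)(7 8)|=6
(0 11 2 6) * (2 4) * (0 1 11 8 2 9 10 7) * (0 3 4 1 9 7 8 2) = (0 2 6 9 10 8)(1 11)(3 4 7) = [2, 11, 6, 4, 7, 5, 9, 3, 0, 10, 8, 1]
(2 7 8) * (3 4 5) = [0, 1, 7, 4, 5, 3, 6, 8, 2] = (2 7 8)(3 4 5)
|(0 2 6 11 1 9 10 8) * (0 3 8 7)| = |(0 2 6 11 1 9 10 7)(3 8)| = 8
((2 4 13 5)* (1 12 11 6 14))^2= (1 11 14 12 6)(2 13)(4 5)= [0, 11, 13, 3, 5, 4, 1, 7, 8, 9, 10, 14, 6, 2, 12]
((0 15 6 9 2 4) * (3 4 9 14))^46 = [3, 1, 2, 6, 14, 5, 0, 7, 8, 9, 10, 11, 12, 13, 15, 4] = (0 3 6)(4 14 15)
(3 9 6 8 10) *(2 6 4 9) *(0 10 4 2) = (0 10 3)(2 6 8 4 9) = [10, 1, 6, 0, 9, 5, 8, 7, 4, 2, 3]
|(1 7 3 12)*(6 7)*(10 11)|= 10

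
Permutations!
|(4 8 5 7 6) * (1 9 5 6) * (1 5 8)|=10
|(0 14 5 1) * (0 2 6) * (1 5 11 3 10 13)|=9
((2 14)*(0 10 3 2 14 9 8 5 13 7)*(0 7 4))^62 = (14)(0 4 13 5 8 9 2 3 10) = [4, 1, 3, 10, 13, 8, 6, 7, 9, 2, 0, 11, 12, 5, 14]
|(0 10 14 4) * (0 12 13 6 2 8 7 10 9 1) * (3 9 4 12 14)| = |(0 4 14 12 13 6 2 8 7 10 3 9 1)| = 13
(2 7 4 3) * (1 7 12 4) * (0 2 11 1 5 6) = (0 2 12 4 3 11 1 7 5 6) = [2, 7, 12, 11, 3, 6, 0, 5, 8, 9, 10, 1, 4]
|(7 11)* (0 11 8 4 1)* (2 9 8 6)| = 9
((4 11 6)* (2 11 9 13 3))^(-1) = (2 3 13 9 4 6 11) = [0, 1, 3, 13, 6, 5, 11, 7, 8, 4, 10, 2, 12, 9]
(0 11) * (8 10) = [11, 1, 2, 3, 4, 5, 6, 7, 10, 9, 8, 0] = (0 11)(8 10)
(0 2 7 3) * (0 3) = (0 2 7) = [2, 1, 7, 3, 4, 5, 6, 0]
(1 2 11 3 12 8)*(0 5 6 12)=(0 5 6 12 8 1 2 11 3)=[5, 2, 11, 0, 4, 6, 12, 7, 1, 9, 10, 3, 8]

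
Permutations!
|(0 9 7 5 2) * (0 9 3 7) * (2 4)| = |(0 3 7 5 4 2 9)| = 7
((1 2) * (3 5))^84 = (5) = [0, 1, 2, 3, 4, 5]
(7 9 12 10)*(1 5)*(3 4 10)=(1 5)(3 4 10 7 9 12)=[0, 5, 2, 4, 10, 1, 6, 9, 8, 12, 7, 11, 3]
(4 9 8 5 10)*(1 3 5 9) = (1 3 5 10 4)(8 9) = [0, 3, 2, 5, 1, 10, 6, 7, 9, 8, 4]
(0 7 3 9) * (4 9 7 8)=[8, 1, 2, 7, 9, 5, 6, 3, 4, 0]=(0 8 4 9)(3 7)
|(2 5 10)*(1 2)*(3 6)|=|(1 2 5 10)(3 6)|=4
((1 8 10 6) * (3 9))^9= [0, 8, 2, 9, 4, 5, 1, 7, 10, 3, 6]= (1 8 10 6)(3 9)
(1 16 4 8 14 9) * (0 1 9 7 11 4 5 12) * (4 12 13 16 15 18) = (0 1 15 18 4 8 14 7 11 12)(5 13 16) = [1, 15, 2, 3, 8, 13, 6, 11, 14, 9, 10, 12, 0, 16, 7, 18, 5, 17, 4]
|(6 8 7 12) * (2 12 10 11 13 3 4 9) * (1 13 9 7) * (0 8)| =13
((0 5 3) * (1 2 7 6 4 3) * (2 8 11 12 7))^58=[4, 0, 2, 6, 7, 3, 12, 11, 5, 9, 10, 1, 8]=(0 4 7 11 1)(3 6 12 8 5)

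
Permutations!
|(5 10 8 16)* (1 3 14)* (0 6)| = |(0 6)(1 3 14)(5 10 8 16)| = 12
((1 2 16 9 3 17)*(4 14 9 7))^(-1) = [0, 17, 1, 9, 7, 5, 6, 16, 8, 14, 10, 11, 12, 13, 4, 15, 2, 3] = (1 17 3 9 14 4 7 16 2)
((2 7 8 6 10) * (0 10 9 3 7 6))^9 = (0 10 2 6 9 3 7 8) = [10, 1, 6, 7, 4, 5, 9, 8, 0, 3, 2]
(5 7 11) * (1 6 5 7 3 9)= (1 6 5 3 9)(7 11)= [0, 6, 2, 9, 4, 3, 5, 11, 8, 1, 10, 7]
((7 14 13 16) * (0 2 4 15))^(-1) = (0 15 4 2)(7 16 13 14) = [15, 1, 0, 3, 2, 5, 6, 16, 8, 9, 10, 11, 12, 14, 7, 4, 13]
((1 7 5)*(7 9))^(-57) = (1 5 7 9) = [0, 5, 2, 3, 4, 7, 6, 9, 8, 1]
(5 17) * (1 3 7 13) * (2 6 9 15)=(1 3 7 13)(2 6 9 15)(5 17)=[0, 3, 6, 7, 4, 17, 9, 13, 8, 15, 10, 11, 12, 1, 14, 2, 16, 5]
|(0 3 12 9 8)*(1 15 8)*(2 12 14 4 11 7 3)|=35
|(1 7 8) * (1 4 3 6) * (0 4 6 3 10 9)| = 4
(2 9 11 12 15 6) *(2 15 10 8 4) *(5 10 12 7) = (2 9 11 7 5 10 8 4)(6 15) = [0, 1, 9, 3, 2, 10, 15, 5, 4, 11, 8, 7, 12, 13, 14, 6]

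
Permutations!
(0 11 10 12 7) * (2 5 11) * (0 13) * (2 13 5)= (0 13)(5 11 10 12 7)= [13, 1, 2, 3, 4, 11, 6, 5, 8, 9, 12, 10, 7, 0]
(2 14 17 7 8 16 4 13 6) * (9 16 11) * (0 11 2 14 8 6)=(0 11 9 16 4 13)(2 8)(6 14 17 7)=[11, 1, 8, 3, 13, 5, 14, 6, 2, 16, 10, 9, 12, 0, 17, 15, 4, 7]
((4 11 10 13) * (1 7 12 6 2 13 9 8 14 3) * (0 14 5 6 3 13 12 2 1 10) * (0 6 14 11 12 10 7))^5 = (0 11 6 1)(2 14 7 5 3 8 12 9 4 10 13) = [11, 0, 14, 8, 10, 3, 1, 5, 12, 4, 13, 6, 9, 2, 7]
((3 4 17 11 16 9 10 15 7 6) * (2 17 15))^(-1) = (2 10 9 16 11 17)(3 6 7 15 4) = [0, 1, 10, 6, 3, 5, 7, 15, 8, 16, 9, 17, 12, 13, 14, 4, 11, 2]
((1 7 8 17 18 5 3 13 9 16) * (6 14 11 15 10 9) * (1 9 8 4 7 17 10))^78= (1 11 6 3 18)(5 17 15 14 13)= [0, 11, 2, 18, 4, 17, 3, 7, 8, 9, 10, 6, 12, 5, 13, 14, 16, 15, 1]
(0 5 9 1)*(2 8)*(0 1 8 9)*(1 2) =(0 5)(1 2 9 8) =[5, 2, 9, 3, 4, 0, 6, 7, 1, 8]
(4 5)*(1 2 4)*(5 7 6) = (1 2 4 7 6 5) = [0, 2, 4, 3, 7, 1, 5, 6]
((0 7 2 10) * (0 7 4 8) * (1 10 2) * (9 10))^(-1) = (0 8 4)(1 7 10 9) = [8, 7, 2, 3, 0, 5, 6, 10, 4, 1, 9]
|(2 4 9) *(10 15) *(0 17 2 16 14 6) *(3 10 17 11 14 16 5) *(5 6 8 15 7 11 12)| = |(0 12 5 3 10 7 11 14 8 15 17 2 4 9 6)| = 15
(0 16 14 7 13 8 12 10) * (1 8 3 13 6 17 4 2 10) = (0 16 14 7 6 17 4 2 10)(1 8 12)(3 13) = [16, 8, 10, 13, 2, 5, 17, 6, 12, 9, 0, 11, 1, 3, 7, 15, 14, 4]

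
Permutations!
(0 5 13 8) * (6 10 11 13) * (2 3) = (0 5 6 10 11 13 8)(2 3) = [5, 1, 3, 2, 4, 6, 10, 7, 0, 9, 11, 13, 12, 8]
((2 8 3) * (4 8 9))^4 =(2 3 8 4 9) =[0, 1, 3, 8, 9, 5, 6, 7, 4, 2]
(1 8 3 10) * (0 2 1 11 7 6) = (0 2 1 8 3 10 11 7 6) = [2, 8, 1, 10, 4, 5, 0, 6, 3, 9, 11, 7]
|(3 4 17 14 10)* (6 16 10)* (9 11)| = |(3 4 17 14 6 16 10)(9 11)| = 14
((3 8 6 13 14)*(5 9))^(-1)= (3 14 13 6 8)(5 9)= [0, 1, 2, 14, 4, 9, 8, 7, 3, 5, 10, 11, 12, 6, 13]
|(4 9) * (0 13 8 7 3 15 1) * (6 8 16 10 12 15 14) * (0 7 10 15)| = |(0 13 16 15 1 7 3 14 6 8 10 12)(4 9)| = 12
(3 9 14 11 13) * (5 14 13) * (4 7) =[0, 1, 2, 9, 7, 14, 6, 4, 8, 13, 10, 5, 12, 3, 11] =(3 9 13)(4 7)(5 14 11)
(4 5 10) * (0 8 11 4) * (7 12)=(0 8 11 4 5 10)(7 12)=[8, 1, 2, 3, 5, 10, 6, 12, 11, 9, 0, 4, 7]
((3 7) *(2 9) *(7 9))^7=(2 9 3 7)=[0, 1, 9, 7, 4, 5, 6, 2, 8, 3]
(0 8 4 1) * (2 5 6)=(0 8 4 1)(2 5 6)=[8, 0, 5, 3, 1, 6, 2, 7, 4]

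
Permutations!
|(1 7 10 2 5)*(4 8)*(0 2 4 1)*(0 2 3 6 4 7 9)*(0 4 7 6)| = 12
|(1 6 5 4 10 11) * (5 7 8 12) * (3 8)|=10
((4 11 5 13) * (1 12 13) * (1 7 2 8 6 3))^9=(1 6 2 5 4 12 3 8 7 11 13)=[0, 6, 5, 8, 12, 4, 2, 11, 7, 9, 10, 13, 3, 1]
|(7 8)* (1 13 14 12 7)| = |(1 13 14 12 7 8)| = 6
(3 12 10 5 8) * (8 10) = [0, 1, 2, 12, 4, 10, 6, 7, 3, 9, 5, 11, 8] = (3 12 8)(5 10)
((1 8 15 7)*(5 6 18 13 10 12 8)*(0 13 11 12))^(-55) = (0 10 13)(1 7 15 8 12 11 18 6 5) = [10, 7, 2, 3, 4, 1, 5, 15, 12, 9, 13, 18, 11, 0, 14, 8, 16, 17, 6]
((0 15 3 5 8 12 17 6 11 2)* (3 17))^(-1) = (0 2 11 6 17 15)(3 12 8 5) = [2, 1, 11, 12, 4, 3, 17, 7, 5, 9, 10, 6, 8, 13, 14, 0, 16, 15]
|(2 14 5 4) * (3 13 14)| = |(2 3 13 14 5 4)| = 6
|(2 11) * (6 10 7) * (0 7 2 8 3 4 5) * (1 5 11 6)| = |(0 7 1 5)(2 6 10)(3 4 11 8)| = 12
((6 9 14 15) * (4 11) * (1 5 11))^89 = [0, 5, 2, 3, 1, 11, 9, 7, 8, 14, 10, 4, 12, 13, 15, 6] = (1 5 11 4)(6 9 14 15)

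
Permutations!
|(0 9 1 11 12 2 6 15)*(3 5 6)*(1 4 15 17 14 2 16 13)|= |(0 9 4 15)(1 11 12 16 13)(2 3 5 6 17 14)|= 60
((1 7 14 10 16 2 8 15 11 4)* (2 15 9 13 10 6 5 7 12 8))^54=(1 13 11 8 16)(4 9 15 12 10)(5 14)(6 7)=[0, 13, 2, 3, 9, 14, 7, 6, 16, 15, 4, 8, 10, 11, 5, 12, 1]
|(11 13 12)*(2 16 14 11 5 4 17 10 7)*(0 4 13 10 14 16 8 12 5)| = 10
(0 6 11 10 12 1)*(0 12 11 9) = (0 6 9)(1 12)(10 11) = [6, 12, 2, 3, 4, 5, 9, 7, 8, 0, 11, 10, 1]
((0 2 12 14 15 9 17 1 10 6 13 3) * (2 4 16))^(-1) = (0 3 13 6 10 1 17 9 15 14 12 2 16 4) = [3, 17, 16, 13, 0, 5, 10, 7, 8, 15, 1, 11, 2, 6, 12, 14, 4, 9]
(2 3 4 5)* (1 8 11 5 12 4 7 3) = (1 8 11 5 2)(3 7)(4 12) = [0, 8, 1, 7, 12, 2, 6, 3, 11, 9, 10, 5, 4]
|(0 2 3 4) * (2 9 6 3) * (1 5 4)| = 7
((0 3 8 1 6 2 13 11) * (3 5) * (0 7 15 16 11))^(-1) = [13, 8, 6, 5, 4, 0, 1, 11, 3, 9, 10, 16, 12, 2, 14, 7, 15] = (0 13 2 6 1 8 3 5)(7 11 16 15)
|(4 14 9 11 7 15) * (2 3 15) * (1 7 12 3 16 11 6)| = |(1 7 2 16 11 12 3 15 4 14 9 6)| = 12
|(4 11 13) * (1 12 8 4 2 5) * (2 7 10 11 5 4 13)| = |(1 12 8 13 7 10 11 2 4 5)| = 10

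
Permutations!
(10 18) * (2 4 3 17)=(2 4 3 17)(10 18)=[0, 1, 4, 17, 3, 5, 6, 7, 8, 9, 18, 11, 12, 13, 14, 15, 16, 2, 10]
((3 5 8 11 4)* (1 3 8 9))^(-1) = (1 9 5 3)(4 11 8) = [0, 9, 2, 1, 11, 3, 6, 7, 4, 5, 10, 8]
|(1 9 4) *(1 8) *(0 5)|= |(0 5)(1 9 4 8)|= 4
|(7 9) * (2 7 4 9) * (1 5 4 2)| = 6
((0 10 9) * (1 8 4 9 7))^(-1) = (0 9 4 8 1 7 10) = [9, 7, 2, 3, 8, 5, 6, 10, 1, 4, 0]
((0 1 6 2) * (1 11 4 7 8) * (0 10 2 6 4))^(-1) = (0 11)(1 8 7 4)(2 10) = [11, 8, 10, 3, 1, 5, 6, 4, 7, 9, 2, 0]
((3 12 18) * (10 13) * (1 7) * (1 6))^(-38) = (1 7 6)(3 12 18) = [0, 7, 2, 12, 4, 5, 1, 6, 8, 9, 10, 11, 18, 13, 14, 15, 16, 17, 3]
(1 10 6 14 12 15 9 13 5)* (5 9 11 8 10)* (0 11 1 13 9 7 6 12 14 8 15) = [11, 5, 2, 3, 4, 13, 8, 6, 10, 9, 12, 15, 0, 7, 14, 1] = (0 11 15 1 5 13 7 6 8 10 12)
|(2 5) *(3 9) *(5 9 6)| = 5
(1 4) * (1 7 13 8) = (1 4 7 13 8) = [0, 4, 2, 3, 7, 5, 6, 13, 1, 9, 10, 11, 12, 8]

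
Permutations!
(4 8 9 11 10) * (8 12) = (4 12 8 9 11 10) = [0, 1, 2, 3, 12, 5, 6, 7, 9, 11, 4, 10, 8]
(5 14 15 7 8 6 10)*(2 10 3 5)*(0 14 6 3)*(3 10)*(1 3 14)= (0 1 3 5 6)(2 14 15 7 8 10)= [1, 3, 14, 5, 4, 6, 0, 8, 10, 9, 2, 11, 12, 13, 15, 7]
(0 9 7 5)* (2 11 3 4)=(0 9 7 5)(2 11 3 4)=[9, 1, 11, 4, 2, 0, 6, 5, 8, 7, 10, 3]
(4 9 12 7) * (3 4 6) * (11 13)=[0, 1, 2, 4, 9, 5, 3, 6, 8, 12, 10, 13, 7, 11]=(3 4 9 12 7 6)(11 13)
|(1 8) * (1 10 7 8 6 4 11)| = 12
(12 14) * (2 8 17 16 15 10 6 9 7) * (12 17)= (2 8 12 14 17 16 15 10 6 9 7)= [0, 1, 8, 3, 4, 5, 9, 2, 12, 7, 6, 11, 14, 13, 17, 10, 15, 16]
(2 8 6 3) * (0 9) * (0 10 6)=(0 9 10 6 3 2 8)=[9, 1, 8, 2, 4, 5, 3, 7, 0, 10, 6]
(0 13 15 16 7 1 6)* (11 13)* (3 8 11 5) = [5, 6, 2, 8, 4, 3, 0, 1, 11, 9, 10, 13, 12, 15, 14, 16, 7] = (0 5 3 8 11 13 15 16 7 1 6)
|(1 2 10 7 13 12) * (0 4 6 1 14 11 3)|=12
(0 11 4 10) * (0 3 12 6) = (0 11 4 10 3 12 6) = [11, 1, 2, 12, 10, 5, 0, 7, 8, 9, 3, 4, 6]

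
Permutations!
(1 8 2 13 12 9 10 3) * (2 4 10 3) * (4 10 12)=(1 8 10 2 13 4 12 9 3)=[0, 8, 13, 1, 12, 5, 6, 7, 10, 3, 2, 11, 9, 4]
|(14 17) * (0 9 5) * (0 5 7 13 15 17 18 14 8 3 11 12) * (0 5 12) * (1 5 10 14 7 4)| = 16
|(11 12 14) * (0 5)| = 6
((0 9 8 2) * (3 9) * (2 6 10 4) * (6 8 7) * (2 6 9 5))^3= (10)(0 2 5 3)(7 9)= [2, 1, 5, 0, 4, 3, 6, 9, 8, 7, 10]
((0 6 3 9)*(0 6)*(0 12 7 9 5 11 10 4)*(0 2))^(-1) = (0 2 4 10 11 5 3 6 9 7 12) = [2, 1, 4, 6, 10, 3, 9, 12, 8, 7, 11, 5, 0]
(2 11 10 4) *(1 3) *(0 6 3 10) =(0 6 3 1 10 4 2 11) =[6, 10, 11, 1, 2, 5, 3, 7, 8, 9, 4, 0]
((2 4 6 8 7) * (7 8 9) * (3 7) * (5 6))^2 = (2 5 9 7 4 6 3) = [0, 1, 5, 2, 6, 9, 3, 4, 8, 7]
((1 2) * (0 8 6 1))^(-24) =(0 8 6 1 2) =[8, 2, 0, 3, 4, 5, 1, 7, 6]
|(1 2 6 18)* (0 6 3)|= |(0 6 18 1 2 3)|= 6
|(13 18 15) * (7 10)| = |(7 10)(13 18 15)| = 6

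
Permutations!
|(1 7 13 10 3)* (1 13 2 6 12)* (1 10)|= |(1 7 2 6 12 10 3 13)|= 8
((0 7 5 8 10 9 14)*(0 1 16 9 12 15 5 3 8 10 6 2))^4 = (16)(0 6 3)(2 8 7) = [6, 1, 8, 0, 4, 5, 3, 2, 7, 9, 10, 11, 12, 13, 14, 15, 16]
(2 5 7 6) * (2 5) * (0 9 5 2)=(0 9 5 7 6 2)=[9, 1, 0, 3, 4, 7, 2, 6, 8, 5]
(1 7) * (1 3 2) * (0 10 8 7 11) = (0 10 8 7 3 2 1 11) = [10, 11, 1, 2, 4, 5, 6, 3, 7, 9, 8, 0]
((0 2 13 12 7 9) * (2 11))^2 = (0 2 12 9 11 13 7) = [2, 1, 12, 3, 4, 5, 6, 0, 8, 11, 10, 13, 9, 7]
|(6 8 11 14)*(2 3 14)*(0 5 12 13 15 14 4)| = 12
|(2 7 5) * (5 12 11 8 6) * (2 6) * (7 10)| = 6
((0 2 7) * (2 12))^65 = [12, 1, 7, 3, 4, 5, 6, 0, 8, 9, 10, 11, 2] = (0 12 2 7)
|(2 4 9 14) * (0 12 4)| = |(0 12 4 9 14 2)| = 6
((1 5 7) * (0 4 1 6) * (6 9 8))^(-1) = (0 6 8 9 7 5 1 4) = [6, 4, 2, 3, 0, 1, 8, 5, 9, 7]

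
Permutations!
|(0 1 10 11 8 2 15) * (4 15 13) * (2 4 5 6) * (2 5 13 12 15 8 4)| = |(0 1 10 11 4 8 2 12 15)(5 6)| = 18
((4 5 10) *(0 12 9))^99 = (12) = [0, 1, 2, 3, 4, 5, 6, 7, 8, 9, 10, 11, 12]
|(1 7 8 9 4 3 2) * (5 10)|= 14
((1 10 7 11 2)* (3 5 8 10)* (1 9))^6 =(1 11 8)(2 10 3)(5 9 7) =[0, 11, 10, 2, 4, 9, 6, 5, 1, 7, 3, 8]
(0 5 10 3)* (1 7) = (0 5 10 3)(1 7) = [5, 7, 2, 0, 4, 10, 6, 1, 8, 9, 3]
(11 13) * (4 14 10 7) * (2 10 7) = (2 10)(4 14 7)(11 13) = [0, 1, 10, 3, 14, 5, 6, 4, 8, 9, 2, 13, 12, 11, 7]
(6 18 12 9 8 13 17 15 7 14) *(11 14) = (6 18 12 9 8 13 17 15 7 11 14) = [0, 1, 2, 3, 4, 5, 18, 11, 13, 8, 10, 14, 9, 17, 6, 7, 16, 15, 12]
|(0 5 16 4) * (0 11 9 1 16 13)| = |(0 5 13)(1 16 4 11 9)| = 15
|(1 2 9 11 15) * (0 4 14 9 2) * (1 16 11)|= |(0 4 14 9 1)(11 15 16)|= 15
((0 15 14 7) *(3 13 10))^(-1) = [7, 1, 2, 10, 4, 5, 6, 14, 8, 9, 13, 11, 12, 3, 15, 0] = (0 7 14 15)(3 10 13)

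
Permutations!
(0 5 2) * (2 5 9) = [9, 1, 0, 3, 4, 5, 6, 7, 8, 2] = (0 9 2)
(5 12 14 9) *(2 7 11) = [0, 1, 7, 3, 4, 12, 6, 11, 8, 5, 10, 2, 14, 13, 9] = (2 7 11)(5 12 14 9)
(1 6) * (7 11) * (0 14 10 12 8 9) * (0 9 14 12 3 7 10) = (0 12 8 14)(1 6)(3 7 11 10) = [12, 6, 2, 7, 4, 5, 1, 11, 14, 9, 3, 10, 8, 13, 0]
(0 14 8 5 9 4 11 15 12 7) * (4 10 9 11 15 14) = (0 4 15 12 7)(5 11 14 8)(9 10) = [4, 1, 2, 3, 15, 11, 6, 0, 5, 10, 9, 14, 7, 13, 8, 12]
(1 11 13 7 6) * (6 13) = [0, 11, 2, 3, 4, 5, 1, 13, 8, 9, 10, 6, 12, 7] = (1 11 6)(7 13)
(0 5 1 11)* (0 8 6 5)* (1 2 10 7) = (1 11 8 6 5 2 10 7) = [0, 11, 10, 3, 4, 2, 5, 1, 6, 9, 7, 8]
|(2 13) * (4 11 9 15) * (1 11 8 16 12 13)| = 10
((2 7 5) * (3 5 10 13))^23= [0, 1, 5, 13, 4, 3, 6, 2, 8, 9, 7, 11, 12, 10]= (2 5 3 13 10 7)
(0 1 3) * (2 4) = (0 1 3)(2 4) = [1, 3, 4, 0, 2]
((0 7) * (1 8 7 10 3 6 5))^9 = [10, 8, 2, 6, 4, 1, 5, 0, 7, 9, 3] = (0 10 3 6 5 1 8 7)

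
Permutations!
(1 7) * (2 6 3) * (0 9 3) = (0 9 3 2 6)(1 7) = [9, 7, 6, 2, 4, 5, 0, 1, 8, 3]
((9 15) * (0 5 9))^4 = (15) = [0, 1, 2, 3, 4, 5, 6, 7, 8, 9, 10, 11, 12, 13, 14, 15]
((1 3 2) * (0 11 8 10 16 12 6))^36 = (0 11 8 10 16 12 6) = [11, 1, 2, 3, 4, 5, 0, 7, 10, 9, 16, 8, 6, 13, 14, 15, 12]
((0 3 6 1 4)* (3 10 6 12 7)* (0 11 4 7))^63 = (12)(4 11) = [0, 1, 2, 3, 11, 5, 6, 7, 8, 9, 10, 4, 12]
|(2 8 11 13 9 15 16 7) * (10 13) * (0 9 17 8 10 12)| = |(0 9 15 16 7 2 10 13 17 8 11 12)| = 12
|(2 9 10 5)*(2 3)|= |(2 9 10 5 3)|= 5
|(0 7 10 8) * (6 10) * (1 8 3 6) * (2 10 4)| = 20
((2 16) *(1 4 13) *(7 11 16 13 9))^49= [0, 4, 13, 3, 9, 5, 6, 11, 8, 7, 10, 16, 12, 1, 14, 15, 2]= (1 4 9 7 11 16 2 13)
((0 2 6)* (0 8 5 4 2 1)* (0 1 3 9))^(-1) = [9, 1, 4, 0, 5, 8, 2, 7, 6, 3] = (0 9 3)(2 4 5 8 6)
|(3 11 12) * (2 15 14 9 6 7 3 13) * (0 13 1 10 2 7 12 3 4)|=8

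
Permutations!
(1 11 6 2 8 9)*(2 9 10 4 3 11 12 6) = [0, 12, 8, 11, 3, 5, 9, 7, 10, 1, 4, 2, 6] = (1 12 6 9)(2 8 10 4 3 11)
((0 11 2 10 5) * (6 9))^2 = (0 2 5 11 10) = [2, 1, 5, 3, 4, 11, 6, 7, 8, 9, 0, 10]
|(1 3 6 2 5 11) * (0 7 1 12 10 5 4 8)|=8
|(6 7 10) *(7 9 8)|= |(6 9 8 7 10)|= 5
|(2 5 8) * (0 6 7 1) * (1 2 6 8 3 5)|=|(0 8 6 7 2 1)(3 5)|=6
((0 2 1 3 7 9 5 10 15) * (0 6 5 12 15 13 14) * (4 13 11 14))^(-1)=[14, 2, 0, 1, 13, 6, 15, 3, 8, 7, 5, 10, 9, 4, 11, 12]=(0 14 11 10 5 6 15 12 9 7 3 1 2)(4 13)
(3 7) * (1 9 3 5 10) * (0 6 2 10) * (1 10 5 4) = (10)(0 6 2 5)(1 9 3 7 4) = [6, 9, 5, 7, 1, 0, 2, 4, 8, 3, 10]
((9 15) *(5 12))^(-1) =[0, 1, 2, 3, 4, 12, 6, 7, 8, 15, 10, 11, 5, 13, 14, 9] =(5 12)(9 15)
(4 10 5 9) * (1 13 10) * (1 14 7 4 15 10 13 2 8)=(1 2 8)(4 14 7)(5 9 15 10)=[0, 2, 8, 3, 14, 9, 6, 4, 1, 15, 5, 11, 12, 13, 7, 10]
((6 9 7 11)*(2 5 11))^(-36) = (11) = [0, 1, 2, 3, 4, 5, 6, 7, 8, 9, 10, 11]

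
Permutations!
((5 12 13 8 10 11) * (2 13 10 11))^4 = (2 5 13 12 8 10 11) = [0, 1, 5, 3, 4, 13, 6, 7, 10, 9, 11, 2, 8, 12]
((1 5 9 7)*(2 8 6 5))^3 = (1 6 7 8 9 2 5) = [0, 6, 5, 3, 4, 1, 7, 8, 9, 2]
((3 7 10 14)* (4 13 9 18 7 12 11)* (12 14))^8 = (18) = [0, 1, 2, 3, 4, 5, 6, 7, 8, 9, 10, 11, 12, 13, 14, 15, 16, 17, 18]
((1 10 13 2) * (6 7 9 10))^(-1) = (1 2 13 10 9 7 6) = [0, 2, 13, 3, 4, 5, 1, 6, 8, 7, 9, 11, 12, 10]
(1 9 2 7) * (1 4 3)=[0, 9, 7, 1, 3, 5, 6, 4, 8, 2]=(1 9 2 7 4 3)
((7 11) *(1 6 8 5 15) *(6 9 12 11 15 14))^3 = [0, 11, 2, 3, 4, 8, 14, 9, 6, 7, 10, 1, 15, 13, 5, 12] = (1 11)(5 8 6 14)(7 9)(12 15)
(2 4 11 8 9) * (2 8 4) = (4 11)(8 9) = [0, 1, 2, 3, 11, 5, 6, 7, 9, 8, 10, 4]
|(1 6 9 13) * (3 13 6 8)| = |(1 8 3 13)(6 9)| = 4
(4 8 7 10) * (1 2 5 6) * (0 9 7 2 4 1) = (0 9 7 10 1 4 8 2 5 6) = [9, 4, 5, 3, 8, 6, 0, 10, 2, 7, 1]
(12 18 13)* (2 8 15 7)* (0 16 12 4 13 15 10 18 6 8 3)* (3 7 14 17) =[16, 1, 7, 0, 13, 5, 8, 2, 10, 9, 18, 11, 6, 4, 17, 14, 12, 3, 15] =(0 16 12 6 8 10 18 15 14 17 3)(2 7)(4 13)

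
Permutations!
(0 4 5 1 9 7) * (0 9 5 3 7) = [4, 5, 2, 7, 3, 1, 6, 9, 8, 0] = (0 4 3 7 9)(1 5)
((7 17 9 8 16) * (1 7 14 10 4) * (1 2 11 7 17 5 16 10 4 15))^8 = (1 9 10)(2 11 7 5 16 14 4)(8 15 17) = [0, 9, 11, 3, 2, 16, 6, 5, 15, 10, 1, 7, 12, 13, 4, 17, 14, 8]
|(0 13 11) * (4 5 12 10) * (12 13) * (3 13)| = 8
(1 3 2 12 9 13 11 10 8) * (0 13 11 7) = (0 13 7)(1 3 2 12 9 11 10 8) = [13, 3, 12, 2, 4, 5, 6, 0, 1, 11, 8, 10, 9, 7]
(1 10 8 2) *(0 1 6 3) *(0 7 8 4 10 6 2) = [1, 6, 2, 7, 10, 5, 3, 8, 0, 9, 4] = (0 1 6 3 7 8)(4 10)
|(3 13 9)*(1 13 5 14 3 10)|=12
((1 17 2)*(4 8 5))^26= (1 2 17)(4 5 8)= [0, 2, 17, 3, 5, 8, 6, 7, 4, 9, 10, 11, 12, 13, 14, 15, 16, 1]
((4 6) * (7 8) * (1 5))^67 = (1 5)(4 6)(7 8) = [0, 5, 2, 3, 6, 1, 4, 8, 7]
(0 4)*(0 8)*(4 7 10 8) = [7, 1, 2, 3, 4, 5, 6, 10, 0, 9, 8] = (0 7 10 8)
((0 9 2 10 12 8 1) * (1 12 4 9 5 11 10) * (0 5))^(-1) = (1 2 9 4 10 11 5)(8 12) = [0, 2, 9, 3, 10, 1, 6, 7, 12, 4, 11, 5, 8]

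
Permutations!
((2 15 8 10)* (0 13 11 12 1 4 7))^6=[7, 12, 8, 3, 1, 5, 6, 4, 2, 9, 15, 13, 11, 0, 14, 10]=(0 7 4 1 12 11 13)(2 8)(10 15)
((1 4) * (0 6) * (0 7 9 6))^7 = (1 4)(6 7 9) = [0, 4, 2, 3, 1, 5, 7, 9, 8, 6]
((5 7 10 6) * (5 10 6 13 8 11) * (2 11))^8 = (13) = [0, 1, 2, 3, 4, 5, 6, 7, 8, 9, 10, 11, 12, 13]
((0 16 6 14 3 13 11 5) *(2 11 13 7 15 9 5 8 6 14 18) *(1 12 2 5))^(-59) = [16, 12, 11, 7, 4, 0, 18, 15, 6, 1, 10, 8, 2, 13, 3, 9, 14, 17, 5] = (0 16 14 3 7 15 9 1 12 2 11 8 6 18 5)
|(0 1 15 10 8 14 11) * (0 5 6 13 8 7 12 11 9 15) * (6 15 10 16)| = 12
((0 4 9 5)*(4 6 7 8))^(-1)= (0 5 9 4 8 7 6)= [5, 1, 2, 3, 8, 9, 0, 6, 7, 4]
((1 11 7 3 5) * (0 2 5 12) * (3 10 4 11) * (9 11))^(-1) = [12, 5, 0, 1, 10, 2, 6, 11, 8, 4, 7, 9, 3] = (0 12 3 1 5 2)(4 10 7 11 9)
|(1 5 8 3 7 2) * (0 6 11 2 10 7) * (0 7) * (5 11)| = 21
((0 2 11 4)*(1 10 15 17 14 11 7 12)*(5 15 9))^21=(0 15 12 11 9 2 17 1 4 5 7 14 10)=[15, 4, 17, 3, 5, 7, 6, 14, 8, 2, 0, 9, 11, 13, 10, 12, 16, 1]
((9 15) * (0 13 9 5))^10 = (15) = [0, 1, 2, 3, 4, 5, 6, 7, 8, 9, 10, 11, 12, 13, 14, 15]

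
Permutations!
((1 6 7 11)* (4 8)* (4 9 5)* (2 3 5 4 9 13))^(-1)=(1 11 7 6)(2 13 8 4 9 5 3)=[0, 11, 13, 2, 9, 3, 1, 6, 4, 5, 10, 7, 12, 8]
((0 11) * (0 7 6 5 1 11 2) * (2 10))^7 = (0 10 2)(1 7 5 11 6) = [10, 7, 0, 3, 4, 11, 1, 5, 8, 9, 2, 6]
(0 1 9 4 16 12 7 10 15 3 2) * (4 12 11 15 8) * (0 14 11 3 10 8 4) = (0 1 9 12 7 8)(2 14 11 15 10 4 16 3) = [1, 9, 14, 2, 16, 5, 6, 8, 0, 12, 4, 15, 7, 13, 11, 10, 3]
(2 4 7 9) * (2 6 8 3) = (2 4 7 9 6 8 3) = [0, 1, 4, 2, 7, 5, 8, 9, 3, 6]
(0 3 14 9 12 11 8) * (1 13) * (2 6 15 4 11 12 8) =(0 3 14 9 8)(1 13)(2 6 15 4 11) =[3, 13, 6, 14, 11, 5, 15, 7, 0, 8, 10, 2, 12, 1, 9, 4]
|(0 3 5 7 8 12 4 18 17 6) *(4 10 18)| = |(0 3 5 7 8 12 10 18 17 6)| = 10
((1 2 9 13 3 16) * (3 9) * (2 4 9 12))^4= [0, 12, 4, 9, 2, 5, 6, 7, 8, 3, 10, 11, 1, 16, 14, 15, 13]= (1 12)(2 4)(3 9)(13 16)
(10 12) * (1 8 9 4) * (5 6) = (1 8 9 4)(5 6)(10 12) = [0, 8, 2, 3, 1, 6, 5, 7, 9, 4, 12, 11, 10]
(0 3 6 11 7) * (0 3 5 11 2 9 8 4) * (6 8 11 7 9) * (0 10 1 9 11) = (11)(0 5 7 3 8 4 10 1 9)(2 6) = [5, 9, 6, 8, 10, 7, 2, 3, 4, 0, 1, 11]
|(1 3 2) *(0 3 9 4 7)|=7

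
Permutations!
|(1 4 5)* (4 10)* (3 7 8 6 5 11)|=9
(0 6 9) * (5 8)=(0 6 9)(5 8)=[6, 1, 2, 3, 4, 8, 9, 7, 5, 0]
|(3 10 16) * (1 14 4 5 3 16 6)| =|(16)(1 14 4 5 3 10 6)| =7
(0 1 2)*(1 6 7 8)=(0 6 7 8 1 2)=[6, 2, 0, 3, 4, 5, 7, 8, 1]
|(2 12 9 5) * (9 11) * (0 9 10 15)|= |(0 9 5 2 12 11 10 15)|= 8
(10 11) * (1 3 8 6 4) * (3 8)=[0, 8, 2, 3, 1, 5, 4, 7, 6, 9, 11, 10]=(1 8 6 4)(10 11)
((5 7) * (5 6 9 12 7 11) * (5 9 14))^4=(5 7 11 6 9 14 12)=[0, 1, 2, 3, 4, 7, 9, 11, 8, 14, 10, 6, 5, 13, 12]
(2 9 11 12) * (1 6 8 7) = (1 6 8 7)(2 9 11 12) = [0, 6, 9, 3, 4, 5, 8, 1, 7, 11, 10, 12, 2]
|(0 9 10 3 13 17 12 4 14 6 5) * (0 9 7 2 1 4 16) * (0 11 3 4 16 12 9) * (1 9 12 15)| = |(0 7 2 9 10 4 14 6 5)(1 16 11 3 13 17 12 15)| = 72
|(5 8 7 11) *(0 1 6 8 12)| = 8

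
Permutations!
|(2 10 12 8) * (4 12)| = 5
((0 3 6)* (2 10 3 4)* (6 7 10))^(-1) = [6, 1, 4, 10, 0, 5, 2, 3, 8, 9, 7] = (0 6 2 4)(3 10 7)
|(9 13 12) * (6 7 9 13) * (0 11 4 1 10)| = |(0 11 4 1 10)(6 7 9)(12 13)| = 30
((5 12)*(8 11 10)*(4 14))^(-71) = [0, 1, 2, 3, 14, 12, 6, 7, 11, 9, 8, 10, 5, 13, 4] = (4 14)(5 12)(8 11 10)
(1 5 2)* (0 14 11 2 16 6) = [14, 5, 1, 3, 4, 16, 0, 7, 8, 9, 10, 2, 12, 13, 11, 15, 6] = (0 14 11 2 1 5 16 6)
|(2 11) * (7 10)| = 2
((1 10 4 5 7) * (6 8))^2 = (1 4 7 10 5) = [0, 4, 2, 3, 7, 1, 6, 10, 8, 9, 5]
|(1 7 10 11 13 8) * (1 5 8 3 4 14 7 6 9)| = 42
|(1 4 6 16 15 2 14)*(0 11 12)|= |(0 11 12)(1 4 6 16 15 2 14)|= 21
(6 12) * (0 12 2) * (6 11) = (0 12 11 6 2) = [12, 1, 0, 3, 4, 5, 2, 7, 8, 9, 10, 6, 11]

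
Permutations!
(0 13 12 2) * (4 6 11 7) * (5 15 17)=(0 13 12 2)(4 6 11 7)(5 15 17)=[13, 1, 0, 3, 6, 15, 11, 4, 8, 9, 10, 7, 2, 12, 14, 17, 16, 5]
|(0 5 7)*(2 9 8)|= |(0 5 7)(2 9 8)|= 3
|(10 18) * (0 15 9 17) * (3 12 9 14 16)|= 8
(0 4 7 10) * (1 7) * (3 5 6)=(0 4 1 7 10)(3 5 6)=[4, 7, 2, 5, 1, 6, 3, 10, 8, 9, 0]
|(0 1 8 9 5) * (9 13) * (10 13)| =7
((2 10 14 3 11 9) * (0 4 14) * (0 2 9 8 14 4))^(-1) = (2 10)(3 14 8 11) = [0, 1, 10, 14, 4, 5, 6, 7, 11, 9, 2, 3, 12, 13, 8]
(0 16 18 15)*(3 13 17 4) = [16, 1, 2, 13, 3, 5, 6, 7, 8, 9, 10, 11, 12, 17, 14, 0, 18, 4, 15] = (0 16 18 15)(3 13 17 4)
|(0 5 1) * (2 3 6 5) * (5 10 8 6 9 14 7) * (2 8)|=|(0 8 6 10 2 3 9 14 7 5 1)|=11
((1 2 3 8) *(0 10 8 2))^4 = (10) = [0, 1, 2, 3, 4, 5, 6, 7, 8, 9, 10]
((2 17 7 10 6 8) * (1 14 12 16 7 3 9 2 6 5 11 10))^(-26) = (1 7 16 12 14)(2 3)(5 11 10)(9 17) = [0, 7, 3, 2, 4, 11, 6, 16, 8, 17, 5, 10, 14, 13, 1, 15, 12, 9]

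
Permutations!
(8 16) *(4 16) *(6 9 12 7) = (4 16 8)(6 9 12 7) = [0, 1, 2, 3, 16, 5, 9, 6, 4, 12, 10, 11, 7, 13, 14, 15, 8]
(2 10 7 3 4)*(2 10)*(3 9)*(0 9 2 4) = (0 9 3)(2 4 10 7) = [9, 1, 4, 0, 10, 5, 6, 2, 8, 3, 7]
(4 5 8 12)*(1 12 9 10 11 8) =[0, 12, 2, 3, 5, 1, 6, 7, 9, 10, 11, 8, 4] =(1 12 4 5)(8 9 10 11)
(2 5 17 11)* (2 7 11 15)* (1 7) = (1 7 11)(2 5 17 15) = [0, 7, 5, 3, 4, 17, 6, 11, 8, 9, 10, 1, 12, 13, 14, 2, 16, 15]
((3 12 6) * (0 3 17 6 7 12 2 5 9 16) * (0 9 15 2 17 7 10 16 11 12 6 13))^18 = (0 17)(3 13)(9 10 11 16 12) = [17, 1, 2, 13, 4, 5, 6, 7, 8, 10, 11, 16, 9, 3, 14, 15, 12, 0]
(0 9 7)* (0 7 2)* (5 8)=(0 9 2)(5 8)=[9, 1, 0, 3, 4, 8, 6, 7, 5, 2]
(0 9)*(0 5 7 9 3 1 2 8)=(0 3 1 2 8)(5 7 9)=[3, 2, 8, 1, 4, 7, 6, 9, 0, 5]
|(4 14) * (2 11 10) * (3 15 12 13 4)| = 6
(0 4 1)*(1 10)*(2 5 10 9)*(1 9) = [4, 0, 5, 3, 1, 10, 6, 7, 8, 2, 9] = (0 4 1)(2 5 10 9)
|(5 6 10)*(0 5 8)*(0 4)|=6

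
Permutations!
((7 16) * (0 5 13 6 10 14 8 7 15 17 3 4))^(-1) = (0 4 3 17 15 16 7 8 14 10 6 13 5) = [4, 1, 2, 17, 3, 0, 13, 8, 14, 9, 6, 11, 12, 5, 10, 16, 7, 15]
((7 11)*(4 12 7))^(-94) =(4 7)(11 12) =[0, 1, 2, 3, 7, 5, 6, 4, 8, 9, 10, 12, 11]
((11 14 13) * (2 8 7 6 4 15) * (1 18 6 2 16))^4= (1 15 6)(2 8 7)(4 18 16)(11 14 13)= [0, 15, 8, 3, 18, 5, 1, 2, 7, 9, 10, 14, 12, 11, 13, 6, 4, 17, 16]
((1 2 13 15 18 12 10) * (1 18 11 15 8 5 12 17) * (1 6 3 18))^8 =[0, 2, 13, 3, 4, 12, 6, 7, 5, 9, 1, 11, 10, 8, 14, 15, 16, 17, 18] =(18)(1 2 13 8 5 12 10)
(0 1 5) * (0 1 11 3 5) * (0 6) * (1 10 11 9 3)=[9, 6, 2, 5, 4, 10, 0, 7, 8, 3, 11, 1]=(0 9 3 5 10 11 1 6)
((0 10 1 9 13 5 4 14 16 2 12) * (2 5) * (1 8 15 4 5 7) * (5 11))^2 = (0 8 4 16 1 13 12 10 15 14 7 9 2) = [8, 13, 0, 3, 16, 5, 6, 9, 4, 2, 15, 11, 10, 12, 7, 14, 1]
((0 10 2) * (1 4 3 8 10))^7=(10)=[0, 1, 2, 3, 4, 5, 6, 7, 8, 9, 10]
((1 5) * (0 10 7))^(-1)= (0 7 10)(1 5)= [7, 5, 2, 3, 4, 1, 6, 10, 8, 9, 0]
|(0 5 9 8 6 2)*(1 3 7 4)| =12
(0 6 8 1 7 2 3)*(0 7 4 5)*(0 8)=(0 6)(1 4 5 8)(2 3 7)=[6, 4, 3, 7, 5, 8, 0, 2, 1]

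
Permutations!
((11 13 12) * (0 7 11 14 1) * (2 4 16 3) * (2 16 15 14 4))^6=(16)(0 15 13)(1 4 11)(7 14 12)=[15, 4, 2, 3, 11, 5, 6, 14, 8, 9, 10, 1, 7, 0, 12, 13, 16]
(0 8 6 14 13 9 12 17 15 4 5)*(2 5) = (0 8 6 14 13 9 12 17 15 4 2 5) = [8, 1, 5, 3, 2, 0, 14, 7, 6, 12, 10, 11, 17, 9, 13, 4, 16, 15]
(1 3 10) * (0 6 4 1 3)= (0 6 4 1)(3 10)= [6, 0, 2, 10, 1, 5, 4, 7, 8, 9, 3]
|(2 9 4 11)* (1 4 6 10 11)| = |(1 4)(2 9 6 10 11)| = 10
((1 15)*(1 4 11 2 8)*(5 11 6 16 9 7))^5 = (1 9 8 16 2 6 11 4 5 15 7) = [0, 9, 6, 3, 5, 15, 11, 1, 16, 8, 10, 4, 12, 13, 14, 7, 2]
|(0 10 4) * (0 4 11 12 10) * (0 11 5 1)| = |(0 11 12 10 5 1)| = 6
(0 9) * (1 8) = [9, 8, 2, 3, 4, 5, 6, 7, 1, 0] = (0 9)(1 8)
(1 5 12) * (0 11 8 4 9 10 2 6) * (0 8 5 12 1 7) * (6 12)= (0 11 5 1 6 8 4 9 10 2 12 7)= [11, 6, 12, 3, 9, 1, 8, 0, 4, 10, 2, 5, 7]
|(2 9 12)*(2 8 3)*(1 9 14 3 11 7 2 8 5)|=12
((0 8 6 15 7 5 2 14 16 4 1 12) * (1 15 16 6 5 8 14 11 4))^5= (0 12 1 16 6 14)(2 8 15 11 5 7 4)= [12, 16, 8, 3, 2, 7, 14, 4, 15, 9, 10, 5, 1, 13, 0, 11, 6]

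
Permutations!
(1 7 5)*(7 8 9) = (1 8 9 7 5) = [0, 8, 2, 3, 4, 1, 6, 5, 9, 7]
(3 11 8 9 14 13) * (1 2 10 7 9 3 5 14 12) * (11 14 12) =(1 2 10 7 9 11 8 3 14 13 5 12) =[0, 2, 10, 14, 4, 12, 6, 9, 3, 11, 7, 8, 1, 5, 13]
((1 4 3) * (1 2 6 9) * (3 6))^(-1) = [0, 9, 3, 2, 1, 5, 4, 7, 8, 6] = (1 9 6 4)(2 3)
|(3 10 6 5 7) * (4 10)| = |(3 4 10 6 5 7)| = 6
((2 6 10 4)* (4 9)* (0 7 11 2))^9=[7, 1, 6, 3, 0, 5, 10, 11, 8, 4, 9, 2]=(0 7 11 2 6 10 9 4)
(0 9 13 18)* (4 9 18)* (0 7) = (0 18 7)(4 9 13) = [18, 1, 2, 3, 9, 5, 6, 0, 8, 13, 10, 11, 12, 4, 14, 15, 16, 17, 7]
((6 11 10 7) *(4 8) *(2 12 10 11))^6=(2 12 10 7 6)=[0, 1, 12, 3, 4, 5, 2, 6, 8, 9, 7, 11, 10]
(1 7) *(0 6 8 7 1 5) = (0 6 8 7 5) = [6, 1, 2, 3, 4, 0, 8, 5, 7]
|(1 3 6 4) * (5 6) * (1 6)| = |(1 3 5)(4 6)| = 6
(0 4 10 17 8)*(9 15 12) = (0 4 10 17 8)(9 15 12) = [4, 1, 2, 3, 10, 5, 6, 7, 0, 15, 17, 11, 9, 13, 14, 12, 16, 8]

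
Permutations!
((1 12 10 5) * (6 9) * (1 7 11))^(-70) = [0, 10, 2, 3, 4, 11, 6, 1, 8, 9, 7, 12, 5] = (1 10 7)(5 11 12)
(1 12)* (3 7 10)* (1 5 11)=[0, 12, 2, 7, 4, 11, 6, 10, 8, 9, 3, 1, 5]=(1 12 5 11)(3 7 10)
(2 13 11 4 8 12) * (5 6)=(2 13 11 4 8 12)(5 6)=[0, 1, 13, 3, 8, 6, 5, 7, 12, 9, 10, 4, 2, 11]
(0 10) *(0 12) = (0 10 12) = [10, 1, 2, 3, 4, 5, 6, 7, 8, 9, 12, 11, 0]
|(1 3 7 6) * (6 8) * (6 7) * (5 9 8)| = 12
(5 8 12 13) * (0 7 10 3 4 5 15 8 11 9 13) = (0 7 10 3 4 5 11 9 13 15 8 12) = [7, 1, 2, 4, 5, 11, 6, 10, 12, 13, 3, 9, 0, 15, 14, 8]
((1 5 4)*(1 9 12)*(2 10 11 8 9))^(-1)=(1 12 9 8 11 10 2 4 5)=[0, 12, 4, 3, 5, 1, 6, 7, 11, 8, 2, 10, 9]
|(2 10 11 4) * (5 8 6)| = |(2 10 11 4)(5 8 6)| = 12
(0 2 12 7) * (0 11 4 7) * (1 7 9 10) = (0 2 12)(1 7 11 4 9 10) = [2, 7, 12, 3, 9, 5, 6, 11, 8, 10, 1, 4, 0]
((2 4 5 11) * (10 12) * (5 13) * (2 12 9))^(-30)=[0, 1, 13, 3, 5, 12, 6, 7, 8, 4, 2, 10, 9, 11]=(2 13 11 10)(4 5 12 9)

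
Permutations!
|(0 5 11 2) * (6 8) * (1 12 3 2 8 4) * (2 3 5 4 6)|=8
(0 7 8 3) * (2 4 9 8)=(0 7 2 4 9 8 3)=[7, 1, 4, 0, 9, 5, 6, 2, 3, 8]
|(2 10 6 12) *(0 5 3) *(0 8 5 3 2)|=8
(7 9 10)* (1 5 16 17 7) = (1 5 16 17 7 9 10) = [0, 5, 2, 3, 4, 16, 6, 9, 8, 10, 1, 11, 12, 13, 14, 15, 17, 7]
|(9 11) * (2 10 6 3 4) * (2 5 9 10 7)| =14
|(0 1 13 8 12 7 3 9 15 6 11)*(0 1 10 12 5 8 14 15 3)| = |(0 10 12 7)(1 13 14 15 6 11)(3 9)(5 8)| = 12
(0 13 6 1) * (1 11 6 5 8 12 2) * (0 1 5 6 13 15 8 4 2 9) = (0 15 8 12 9)(2 5 4)(6 11 13) = [15, 1, 5, 3, 2, 4, 11, 7, 12, 0, 10, 13, 9, 6, 14, 8]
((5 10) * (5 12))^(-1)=(5 12 10)=[0, 1, 2, 3, 4, 12, 6, 7, 8, 9, 5, 11, 10]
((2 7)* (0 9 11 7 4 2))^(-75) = (0 9 11 7)(2 4) = [9, 1, 4, 3, 2, 5, 6, 0, 8, 11, 10, 7]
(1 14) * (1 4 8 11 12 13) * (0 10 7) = (0 10 7)(1 14 4 8 11 12 13) = [10, 14, 2, 3, 8, 5, 6, 0, 11, 9, 7, 12, 13, 1, 4]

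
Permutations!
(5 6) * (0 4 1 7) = (0 4 1 7)(5 6) = [4, 7, 2, 3, 1, 6, 5, 0]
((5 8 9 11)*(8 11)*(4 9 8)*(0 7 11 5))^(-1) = [11, 1, 2, 3, 9, 5, 6, 0, 8, 4, 10, 7] = (0 11 7)(4 9)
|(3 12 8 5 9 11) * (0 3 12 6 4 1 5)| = 10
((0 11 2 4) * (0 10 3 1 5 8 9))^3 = (0 4 1 9 2 3 8 11 10 5) = [4, 9, 3, 8, 1, 0, 6, 7, 11, 2, 5, 10]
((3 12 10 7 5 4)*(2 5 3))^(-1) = (2 4 5)(3 7 10 12) = [0, 1, 4, 7, 5, 2, 6, 10, 8, 9, 12, 11, 3]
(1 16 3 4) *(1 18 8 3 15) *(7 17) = (1 16 15)(3 4 18 8)(7 17) = [0, 16, 2, 4, 18, 5, 6, 17, 3, 9, 10, 11, 12, 13, 14, 1, 15, 7, 8]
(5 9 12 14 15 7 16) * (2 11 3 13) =(2 11 3 13)(5 9 12 14 15 7 16) =[0, 1, 11, 13, 4, 9, 6, 16, 8, 12, 10, 3, 14, 2, 15, 7, 5]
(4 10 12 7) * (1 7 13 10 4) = [0, 7, 2, 3, 4, 5, 6, 1, 8, 9, 12, 11, 13, 10] = (1 7)(10 12 13)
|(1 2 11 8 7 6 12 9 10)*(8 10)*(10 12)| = 9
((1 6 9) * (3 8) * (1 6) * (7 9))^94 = (6 7 9) = [0, 1, 2, 3, 4, 5, 7, 9, 8, 6]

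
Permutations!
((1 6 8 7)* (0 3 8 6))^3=(0 7 3 1 8)=[7, 8, 2, 1, 4, 5, 6, 3, 0]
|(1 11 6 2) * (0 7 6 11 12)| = 6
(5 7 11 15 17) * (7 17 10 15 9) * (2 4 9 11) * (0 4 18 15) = (0 4 9 7 2 18 15 10)(5 17) = [4, 1, 18, 3, 9, 17, 6, 2, 8, 7, 0, 11, 12, 13, 14, 10, 16, 5, 15]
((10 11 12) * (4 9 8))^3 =(12) =[0, 1, 2, 3, 4, 5, 6, 7, 8, 9, 10, 11, 12]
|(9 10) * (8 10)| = 3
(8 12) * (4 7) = (4 7)(8 12) = [0, 1, 2, 3, 7, 5, 6, 4, 12, 9, 10, 11, 8]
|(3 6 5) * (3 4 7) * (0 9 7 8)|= |(0 9 7 3 6 5 4 8)|= 8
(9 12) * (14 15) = (9 12)(14 15) = [0, 1, 2, 3, 4, 5, 6, 7, 8, 12, 10, 11, 9, 13, 15, 14]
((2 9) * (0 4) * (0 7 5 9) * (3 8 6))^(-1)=(0 2 9 5 7 4)(3 6 8)=[2, 1, 9, 6, 0, 7, 8, 4, 3, 5]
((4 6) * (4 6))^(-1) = (6) = [0, 1, 2, 3, 4, 5, 6]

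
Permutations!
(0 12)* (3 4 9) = (0 12)(3 4 9) = [12, 1, 2, 4, 9, 5, 6, 7, 8, 3, 10, 11, 0]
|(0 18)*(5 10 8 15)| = 4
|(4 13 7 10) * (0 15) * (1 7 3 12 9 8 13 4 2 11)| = |(0 15)(1 7 10 2 11)(3 12 9 8 13)| = 10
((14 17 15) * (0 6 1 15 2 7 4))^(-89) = (0 6 1 15 14 17 2 7 4) = [6, 15, 7, 3, 0, 5, 1, 4, 8, 9, 10, 11, 12, 13, 17, 14, 16, 2]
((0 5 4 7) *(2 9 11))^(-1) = [7, 1, 11, 3, 5, 0, 6, 4, 8, 2, 10, 9] = (0 7 4 5)(2 11 9)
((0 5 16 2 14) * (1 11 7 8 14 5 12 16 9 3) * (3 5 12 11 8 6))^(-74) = [8, 6, 12, 7, 4, 5, 11, 0, 3, 9, 10, 14, 16, 13, 1, 15, 2] = (0 8 3 7)(1 6 11 14)(2 12 16)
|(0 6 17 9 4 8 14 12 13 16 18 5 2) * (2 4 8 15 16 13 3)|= |(0 6 17 9 8 14 12 3 2)(4 15 16 18 5)|= 45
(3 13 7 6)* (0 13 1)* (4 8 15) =(0 13 7 6 3 1)(4 8 15) =[13, 0, 2, 1, 8, 5, 3, 6, 15, 9, 10, 11, 12, 7, 14, 4]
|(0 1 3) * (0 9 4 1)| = 4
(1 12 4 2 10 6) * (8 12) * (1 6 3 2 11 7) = (1 8 12 4 11 7)(2 10 3) = [0, 8, 10, 2, 11, 5, 6, 1, 12, 9, 3, 7, 4]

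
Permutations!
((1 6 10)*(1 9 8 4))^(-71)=(1 6 10 9 8 4)=[0, 6, 2, 3, 1, 5, 10, 7, 4, 8, 9]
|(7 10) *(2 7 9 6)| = 5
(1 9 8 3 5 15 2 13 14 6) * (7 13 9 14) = (1 14 6)(2 9 8 3 5 15)(7 13) = [0, 14, 9, 5, 4, 15, 1, 13, 3, 8, 10, 11, 12, 7, 6, 2]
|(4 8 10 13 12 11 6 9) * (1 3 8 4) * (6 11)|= |(1 3 8 10 13 12 6 9)|= 8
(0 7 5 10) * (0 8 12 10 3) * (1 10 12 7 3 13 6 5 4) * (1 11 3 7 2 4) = (0 7 1 10 8 2 4 11 3)(5 13 6) = [7, 10, 4, 0, 11, 13, 5, 1, 2, 9, 8, 3, 12, 6]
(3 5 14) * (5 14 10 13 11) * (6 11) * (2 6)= (2 6 11 5 10 13)(3 14)= [0, 1, 6, 14, 4, 10, 11, 7, 8, 9, 13, 5, 12, 2, 3]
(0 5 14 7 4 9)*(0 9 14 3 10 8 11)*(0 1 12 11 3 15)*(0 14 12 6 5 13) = (0 13)(1 6 5 15 14 7 4 12 11)(3 10 8) = [13, 6, 2, 10, 12, 15, 5, 4, 3, 9, 8, 1, 11, 0, 7, 14]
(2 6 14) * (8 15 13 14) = (2 6 8 15 13 14) = [0, 1, 6, 3, 4, 5, 8, 7, 15, 9, 10, 11, 12, 14, 2, 13]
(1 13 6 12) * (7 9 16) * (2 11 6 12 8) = [0, 13, 11, 3, 4, 5, 8, 9, 2, 16, 10, 6, 1, 12, 14, 15, 7] = (1 13 12)(2 11 6 8)(7 9 16)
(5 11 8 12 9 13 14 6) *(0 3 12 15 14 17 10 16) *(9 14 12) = [3, 1, 2, 9, 4, 11, 5, 7, 15, 13, 16, 8, 14, 17, 6, 12, 0, 10] = (0 3 9 13 17 10 16)(5 11 8 15 12 14 6)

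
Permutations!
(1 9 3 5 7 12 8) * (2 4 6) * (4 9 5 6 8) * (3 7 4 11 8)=(1 5 4 3 6 2 9 7 12 11 8)=[0, 5, 9, 6, 3, 4, 2, 12, 1, 7, 10, 8, 11]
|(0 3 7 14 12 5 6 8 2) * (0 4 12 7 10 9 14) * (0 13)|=|(0 3 10 9 14 7 13)(2 4 12 5 6 8)|=42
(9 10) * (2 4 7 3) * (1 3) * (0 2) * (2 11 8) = (0 11 8 2 4 7 1 3)(9 10) = [11, 3, 4, 0, 7, 5, 6, 1, 2, 10, 9, 8]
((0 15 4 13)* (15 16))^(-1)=(0 13 4 15 16)=[13, 1, 2, 3, 15, 5, 6, 7, 8, 9, 10, 11, 12, 4, 14, 16, 0]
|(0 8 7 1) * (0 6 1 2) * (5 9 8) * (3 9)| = 14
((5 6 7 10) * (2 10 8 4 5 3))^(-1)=(2 3 10)(4 8 7 6 5)=[0, 1, 3, 10, 8, 4, 5, 6, 7, 9, 2]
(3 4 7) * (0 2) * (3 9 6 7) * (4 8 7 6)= (0 2)(3 8 7 9 4)= [2, 1, 0, 8, 3, 5, 6, 9, 7, 4]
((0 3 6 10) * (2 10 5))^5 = (0 10 2 5 6 3) = [10, 1, 5, 0, 4, 6, 3, 7, 8, 9, 2]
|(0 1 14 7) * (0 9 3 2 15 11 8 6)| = 11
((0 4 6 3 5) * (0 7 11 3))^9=(3 5 7 11)=[0, 1, 2, 5, 4, 7, 6, 11, 8, 9, 10, 3]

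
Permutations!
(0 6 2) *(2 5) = (0 6 5 2) = [6, 1, 0, 3, 4, 2, 5]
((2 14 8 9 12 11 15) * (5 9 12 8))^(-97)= (2 15 11 12 8 9 5 14)= [0, 1, 15, 3, 4, 14, 6, 7, 9, 5, 10, 12, 8, 13, 2, 11]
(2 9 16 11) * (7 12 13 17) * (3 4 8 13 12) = [0, 1, 9, 4, 8, 5, 6, 3, 13, 16, 10, 2, 12, 17, 14, 15, 11, 7] = (2 9 16 11)(3 4 8 13 17 7)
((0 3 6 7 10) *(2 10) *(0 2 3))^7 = (2 10)(3 6 7) = [0, 1, 10, 6, 4, 5, 7, 3, 8, 9, 2]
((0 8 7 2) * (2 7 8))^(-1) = [2, 1, 0, 3, 4, 5, 6, 7, 8] = (8)(0 2)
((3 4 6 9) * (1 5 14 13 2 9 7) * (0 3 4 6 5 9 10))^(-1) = (0 10 2 13 14 5 4 9 1 7 6 3) = [10, 7, 13, 0, 9, 4, 3, 6, 8, 1, 2, 11, 12, 14, 5]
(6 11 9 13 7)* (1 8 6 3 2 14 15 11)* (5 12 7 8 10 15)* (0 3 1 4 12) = [3, 10, 14, 2, 12, 0, 4, 1, 6, 13, 15, 9, 7, 8, 5, 11] = (0 3 2 14 5)(1 10 15 11 9 13 8 6 4 12 7)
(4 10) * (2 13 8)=[0, 1, 13, 3, 10, 5, 6, 7, 2, 9, 4, 11, 12, 8]=(2 13 8)(4 10)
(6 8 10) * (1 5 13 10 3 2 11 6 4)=(1 5 13 10 4)(2 11 6 8 3)=[0, 5, 11, 2, 1, 13, 8, 7, 3, 9, 4, 6, 12, 10]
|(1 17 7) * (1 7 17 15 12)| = 3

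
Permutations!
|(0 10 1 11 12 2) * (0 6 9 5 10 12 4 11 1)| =14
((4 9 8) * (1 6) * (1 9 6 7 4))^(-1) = (1 8 9 6 4 7) = [0, 8, 2, 3, 7, 5, 4, 1, 9, 6]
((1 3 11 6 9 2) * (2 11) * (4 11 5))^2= (1 2 3)(4 6 5 11 9)= [0, 2, 3, 1, 6, 11, 5, 7, 8, 4, 10, 9]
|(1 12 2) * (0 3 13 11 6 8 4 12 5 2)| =24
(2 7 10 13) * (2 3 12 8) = (2 7 10 13 3 12 8) = [0, 1, 7, 12, 4, 5, 6, 10, 2, 9, 13, 11, 8, 3]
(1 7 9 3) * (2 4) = (1 7 9 3)(2 4) = [0, 7, 4, 1, 2, 5, 6, 9, 8, 3]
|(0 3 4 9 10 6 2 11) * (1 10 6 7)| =21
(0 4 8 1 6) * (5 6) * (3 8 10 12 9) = (0 4 10 12 9 3 8 1 5 6) = [4, 5, 2, 8, 10, 6, 0, 7, 1, 3, 12, 11, 9]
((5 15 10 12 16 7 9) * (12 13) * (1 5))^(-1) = (1 9 7 16 12 13 10 15 5) = [0, 9, 2, 3, 4, 1, 6, 16, 8, 7, 15, 11, 13, 10, 14, 5, 12]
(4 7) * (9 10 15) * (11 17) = (4 7)(9 10 15)(11 17) = [0, 1, 2, 3, 7, 5, 6, 4, 8, 10, 15, 17, 12, 13, 14, 9, 16, 11]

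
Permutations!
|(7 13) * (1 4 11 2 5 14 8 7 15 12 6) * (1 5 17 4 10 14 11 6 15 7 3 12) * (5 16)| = |(1 10 14 8 3 12 15)(2 17 4 6 16 5 11)(7 13)| = 14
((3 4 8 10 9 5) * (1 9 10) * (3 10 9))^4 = (5 10 9) = [0, 1, 2, 3, 4, 10, 6, 7, 8, 5, 9]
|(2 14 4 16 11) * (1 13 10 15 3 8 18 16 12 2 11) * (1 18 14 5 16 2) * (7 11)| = |(1 13 10 15 3 8 14 4 12)(2 5 16 18)(7 11)| = 36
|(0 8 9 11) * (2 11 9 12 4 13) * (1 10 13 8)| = 6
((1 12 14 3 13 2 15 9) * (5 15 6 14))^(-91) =[0, 9, 13, 14, 4, 12, 2, 7, 8, 15, 10, 11, 1, 3, 6, 5] =(1 9 15 5 12)(2 13 3 14 6)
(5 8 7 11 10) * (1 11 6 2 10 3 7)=[0, 11, 10, 7, 4, 8, 2, 6, 1, 9, 5, 3]=(1 11 3 7 6 2 10 5 8)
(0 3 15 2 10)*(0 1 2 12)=(0 3 15 12)(1 2 10)=[3, 2, 10, 15, 4, 5, 6, 7, 8, 9, 1, 11, 0, 13, 14, 12]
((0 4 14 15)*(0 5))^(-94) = [4, 1, 2, 3, 14, 0, 6, 7, 8, 9, 10, 11, 12, 13, 15, 5] = (0 4 14 15 5)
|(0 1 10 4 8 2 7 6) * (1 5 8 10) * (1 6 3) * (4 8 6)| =21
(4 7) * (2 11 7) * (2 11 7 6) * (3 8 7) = [0, 1, 3, 8, 11, 5, 2, 4, 7, 9, 10, 6] = (2 3 8 7 4 11 6)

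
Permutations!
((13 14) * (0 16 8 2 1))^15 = (16)(13 14) = [0, 1, 2, 3, 4, 5, 6, 7, 8, 9, 10, 11, 12, 14, 13, 15, 16]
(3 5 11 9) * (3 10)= [0, 1, 2, 5, 4, 11, 6, 7, 8, 10, 3, 9]= (3 5 11 9 10)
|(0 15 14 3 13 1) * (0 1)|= 5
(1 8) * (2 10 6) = [0, 8, 10, 3, 4, 5, 2, 7, 1, 9, 6] = (1 8)(2 10 6)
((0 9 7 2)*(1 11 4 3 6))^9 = (0 9 7 2)(1 6 3 4 11) = [9, 6, 0, 4, 11, 5, 3, 2, 8, 7, 10, 1]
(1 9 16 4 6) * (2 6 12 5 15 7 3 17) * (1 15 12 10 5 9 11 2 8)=(1 11 2 6 15 7 3 17 8)(4 10 5 12 9 16)=[0, 11, 6, 17, 10, 12, 15, 3, 1, 16, 5, 2, 9, 13, 14, 7, 4, 8]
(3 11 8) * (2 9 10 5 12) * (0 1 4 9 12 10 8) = (0 1 4 9 8 3 11)(2 12)(5 10) = [1, 4, 12, 11, 9, 10, 6, 7, 3, 8, 5, 0, 2]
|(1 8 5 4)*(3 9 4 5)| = |(1 8 3 9 4)| = 5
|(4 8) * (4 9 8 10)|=|(4 10)(8 9)|=2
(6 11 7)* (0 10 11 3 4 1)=[10, 0, 2, 4, 1, 5, 3, 6, 8, 9, 11, 7]=(0 10 11 7 6 3 4 1)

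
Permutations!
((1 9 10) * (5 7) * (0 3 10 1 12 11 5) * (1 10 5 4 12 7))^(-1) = (0 7 10 9 1 5 3)(4 11 12) = [7, 5, 2, 0, 11, 3, 6, 10, 8, 1, 9, 12, 4]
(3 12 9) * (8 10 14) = (3 12 9)(8 10 14) = [0, 1, 2, 12, 4, 5, 6, 7, 10, 3, 14, 11, 9, 13, 8]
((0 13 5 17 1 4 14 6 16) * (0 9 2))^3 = (0 17 14 9 13 1 6 2 5 4 16) = [17, 6, 5, 3, 16, 4, 2, 7, 8, 13, 10, 11, 12, 1, 9, 15, 0, 14]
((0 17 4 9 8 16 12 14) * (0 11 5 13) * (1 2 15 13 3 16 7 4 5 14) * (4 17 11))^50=(0 14 9 7 5 16 1 15)(2 13 11 4 8 17 3 12)=[14, 15, 13, 12, 8, 16, 6, 5, 17, 7, 10, 4, 2, 11, 9, 0, 1, 3]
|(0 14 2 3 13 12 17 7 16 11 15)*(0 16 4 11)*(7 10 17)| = |(0 14 2 3 13 12 7 4 11 15 16)(10 17)| = 22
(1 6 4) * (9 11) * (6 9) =(1 9 11 6 4) =[0, 9, 2, 3, 1, 5, 4, 7, 8, 11, 10, 6]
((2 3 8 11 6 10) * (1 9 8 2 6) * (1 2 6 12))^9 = (12) = [0, 1, 2, 3, 4, 5, 6, 7, 8, 9, 10, 11, 12]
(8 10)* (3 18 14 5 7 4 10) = (3 18 14 5 7 4 10 8) = [0, 1, 2, 18, 10, 7, 6, 4, 3, 9, 8, 11, 12, 13, 5, 15, 16, 17, 14]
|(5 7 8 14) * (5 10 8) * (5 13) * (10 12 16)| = 15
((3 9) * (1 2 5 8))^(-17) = (1 8 5 2)(3 9) = [0, 8, 1, 9, 4, 2, 6, 7, 5, 3]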